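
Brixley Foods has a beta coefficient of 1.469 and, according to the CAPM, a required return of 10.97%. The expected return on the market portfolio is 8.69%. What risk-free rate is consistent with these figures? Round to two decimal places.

3.83%

E(R) = R_f + β(E(R_m) − R_f) = R_f(1 − β) + β·E(R_m)
10.97% = R_f × (1 − 1.469) + 1.469 × 8.69%
10.97% = R_f × -0.469 + 12.76561%
R_f = (10.97% − 12.76561%) / -0.469 = 3.83%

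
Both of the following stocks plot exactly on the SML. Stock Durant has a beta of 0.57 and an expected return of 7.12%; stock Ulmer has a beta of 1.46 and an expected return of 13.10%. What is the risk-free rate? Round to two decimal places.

3.29%

Both satisfy E(R) = R_f + β·MRP, so the slope of the SML is
MRP = (13.10% − 7.12%) / (1.46 − 0.57) = 5.98% / 0.89 = 6.7191%
R_f = E(R_Durant) − β_Durant·MRP = 7.12% − 0.57 × 6.7191% = 3.2901%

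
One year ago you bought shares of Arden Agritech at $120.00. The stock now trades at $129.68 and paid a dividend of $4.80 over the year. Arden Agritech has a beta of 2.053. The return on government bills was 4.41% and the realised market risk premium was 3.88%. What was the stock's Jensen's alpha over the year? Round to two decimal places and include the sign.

Realised HPR = (P1 + D1 − P0) / P0 = (129.68 + 4.80 − 120.00) / 120.00 = 14.48 / 120.00 = 12.0667%
CAPM required = R_f + β·MRP = 4.41% + 2.053 × 3.88% = 12.37564%
α = realised − required = 12.0667% − 12.37564% = -0.31%

-0.31%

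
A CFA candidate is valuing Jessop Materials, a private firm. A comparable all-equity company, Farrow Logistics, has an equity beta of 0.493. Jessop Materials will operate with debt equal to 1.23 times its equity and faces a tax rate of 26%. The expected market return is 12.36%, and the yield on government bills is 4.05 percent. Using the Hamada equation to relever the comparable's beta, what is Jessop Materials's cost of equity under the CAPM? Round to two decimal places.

11.88%

β_L = β_U × [1 + (1 − t)(D/E)] = 0.493 × [1 + (1 − 0.26) × 1.23]
    = 0.493 × [1 + 0.74 × 1.23] = 0.493 × 1.9102 = 0.9417
MRP = 12.36% − 4.05% = 8.31%
E(R) = R_f + β_L × MRP = 4.05% + 0.9417 × 8.31% = 11.88%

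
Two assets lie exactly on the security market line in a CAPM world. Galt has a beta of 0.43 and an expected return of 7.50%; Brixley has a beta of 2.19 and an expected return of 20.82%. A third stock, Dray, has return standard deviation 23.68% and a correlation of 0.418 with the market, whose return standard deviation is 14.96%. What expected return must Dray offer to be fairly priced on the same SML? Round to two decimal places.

MRP = (20.82% − 7.50%) / (2.19 − 0.43) = 7.5682%
R_f = 7.50% − 0.43 × 7.5682% = 4.2457%
β_Dray = ρ·σ_i/σ_m = 0.418 × 23.68 / 14.96 = 0.6616
E(R_Dray) = R_f + β × MRP = 4.2457% + 0.6616 × 7.5682% = 9.25%

9.25%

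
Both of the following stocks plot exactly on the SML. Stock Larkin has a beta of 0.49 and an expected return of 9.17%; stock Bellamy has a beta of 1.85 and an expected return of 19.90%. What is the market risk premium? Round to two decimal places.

Both satisfy E(R) = R_f + β·MRP, so the slope of the SML is
MRP = (19.90% − 9.17%) / (1.85 − 0.49) = 10.73% / 1.36 = 7.8897%

7.89%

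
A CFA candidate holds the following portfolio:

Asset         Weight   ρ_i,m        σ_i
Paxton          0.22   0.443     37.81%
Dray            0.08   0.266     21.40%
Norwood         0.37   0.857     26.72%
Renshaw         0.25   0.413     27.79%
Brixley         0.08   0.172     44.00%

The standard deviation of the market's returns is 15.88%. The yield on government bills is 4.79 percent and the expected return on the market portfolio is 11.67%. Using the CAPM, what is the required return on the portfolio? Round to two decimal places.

β_Paxton = 0.443 × 37.81% / 15.88% = 1.0548
β_Dray = 0.266 × 21.40% / 15.88% = 0.3585
β_Norwood = 0.857 × 26.72% / 15.88% = 1.4420
β_Renshaw = 0.413 × 27.79% / 15.88% = 0.7228
β_Brixley = 0.172 × 44.00% / 15.88% = 0.4766
β_P = Σ w_i β_i = 0.22×1.0548 + 0.08×0.3585 + 0.37×1.4420 + 0.25×0.7228 + 0.08×0.4766 = 1.0131
MRP = 11.67% − 4.79% = 6.88%
E(R_P) = R_f + β_P × MRP = 4.79% + 1.0131 × 6.88% = 11.76%

11.76%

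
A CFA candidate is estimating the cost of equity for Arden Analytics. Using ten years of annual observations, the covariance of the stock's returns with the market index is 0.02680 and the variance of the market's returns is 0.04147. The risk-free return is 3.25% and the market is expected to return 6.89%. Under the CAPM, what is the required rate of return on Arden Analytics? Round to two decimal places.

5.60%

β = Cov(R_i, R_m) / Var(R_m) = 0.02680 / 0.04147 = 0.6463
MRP = 6.89% − 3.25% = 3.64%
E(R) = R_f + β × MRP = 3.25% + 0.6463 × 3.64% = 5.60%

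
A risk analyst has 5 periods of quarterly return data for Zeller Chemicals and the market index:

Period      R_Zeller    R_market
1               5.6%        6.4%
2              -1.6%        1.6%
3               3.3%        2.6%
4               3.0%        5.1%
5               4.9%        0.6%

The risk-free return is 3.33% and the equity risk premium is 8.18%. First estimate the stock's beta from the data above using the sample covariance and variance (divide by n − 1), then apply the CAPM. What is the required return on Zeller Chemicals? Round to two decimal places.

Mean R_i = (5.6 − 1.6 + 3.3 + 3.0 + 4.9) / 5 = 3.0400%
Mean R_m = (6.4 + 1.6 + 2.6 + 5.1 + 0.6) / 5 = 3.2600%
Σ(R_i − R̄_i)(R_m − R̄_m) = 10.5480  ⇒  Cov = 10.5480 / 4 = 2.6370
Σ(R_m − R̄_m)² = 23.5120  ⇒  Var(R_m) = 23.5120 / 4 = 5.8780
β = Cov / Var(R_m) = 2.6370 / 5.8780 = 0.4486
E(R) = R_f + β × MRP = 3.33% + 0.4486 × 8.18% = 7.00%

7.00%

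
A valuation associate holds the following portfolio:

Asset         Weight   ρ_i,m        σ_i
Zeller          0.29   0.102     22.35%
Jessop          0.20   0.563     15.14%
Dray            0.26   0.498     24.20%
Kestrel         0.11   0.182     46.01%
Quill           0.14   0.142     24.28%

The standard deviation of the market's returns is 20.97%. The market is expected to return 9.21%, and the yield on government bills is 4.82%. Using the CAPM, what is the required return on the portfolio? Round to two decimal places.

6.27%

β_Zeller = 0.102 × 22.35% / 20.97% = 0.1087
β_Jessop = 0.563 × 15.14% / 20.97% = 0.4065
β_Dray = 0.498 × 24.20% / 20.97% = 0.5747
β_Kestrel = 0.182 × 46.01% / 20.97% = 0.3993
β_Quill = 0.142 × 24.28% / 20.97% = 0.1644
β_P = Σ w_i β_i = 0.29×0.1087 + 0.20×0.4065 + 0.26×0.5747 + 0.11×0.3993 + 0.14×0.1644 = 0.3292
MRP = 9.21% − 4.82% = 4.39%
E(R_P) = R_f + β_P × MRP = 4.82% + 0.3292 × 4.39% = 6.27%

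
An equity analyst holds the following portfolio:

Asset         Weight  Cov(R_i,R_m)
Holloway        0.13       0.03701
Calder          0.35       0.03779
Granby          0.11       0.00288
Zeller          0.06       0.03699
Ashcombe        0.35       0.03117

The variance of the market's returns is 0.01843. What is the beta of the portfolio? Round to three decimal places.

1.708

β_Holloway = 0.03701 / 0.01843 = 2.0081
β_Calder = 0.03779 / 0.01843 = 2.0505
β_Granby = 0.00288 / 0.01843 = 0.1563
β_Zeller = 0.03699 / 0.01843 = 2.0071
β_Ashcombe = 0.03117 / 0.01843 = 1.6913
β_P = Σ w_i β_i = 0.13×2.0081 + 0.35×2.0505 + 0.11×0.1563 + 0.06×2.0071 + 0.35×1.6913 = 1.7083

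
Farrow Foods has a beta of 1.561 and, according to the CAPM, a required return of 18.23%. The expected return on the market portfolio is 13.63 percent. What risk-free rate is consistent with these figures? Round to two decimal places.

5.43%

E(R) = R_f + β(E(R_m) − R_f) = R_f(1 − β) + β·E(R_m)
18.23% = R_f × (1 − 1.561) + 1.561 × 13.63%
18.23% = R_f × -0.561 + 21.27643%
R_f = (18.23% − 21.27643%) / -0.561 = 5.43%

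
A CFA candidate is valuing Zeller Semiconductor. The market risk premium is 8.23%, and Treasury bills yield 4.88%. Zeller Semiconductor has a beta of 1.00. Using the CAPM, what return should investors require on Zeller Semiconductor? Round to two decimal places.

13.11%

E(R) = R_f + β × MRP = 4.88% + 1.00 × 8.23% = 13.11%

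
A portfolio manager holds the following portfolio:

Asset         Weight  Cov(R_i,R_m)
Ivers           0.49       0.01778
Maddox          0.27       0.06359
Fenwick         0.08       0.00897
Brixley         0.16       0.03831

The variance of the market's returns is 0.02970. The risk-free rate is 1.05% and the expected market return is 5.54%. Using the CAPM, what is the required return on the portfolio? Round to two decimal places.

β_Ivers = 0.01778 / 0.02970 = 0.5987
β_Maddox = 0.06359 / 0.02970 = 2.1411
β_Fenwick = 0.00897 / 0.02970 = 0.3020
β_Brixley = 0.03831 / 0.02970 = 1.2899
β_P = Σ w_i β_i = 0.49×0.5987 + 0.27×2.1411 + 0.08×0.3020 + 0.16×1.2899 = 1.1020
MRP = 5.54% − 1.05% = 4.49%
E(R_P) = R_f + β_P × MRP = 1.05% + 1.1020 × 4.49% = 6.00%

6.00%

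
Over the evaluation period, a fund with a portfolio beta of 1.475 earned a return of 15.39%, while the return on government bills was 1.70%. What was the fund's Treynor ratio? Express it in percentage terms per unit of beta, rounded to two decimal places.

Treynor = (R_P − R_f) / β_P = (15.39% − 1.70%) / 1.4750 = 13.69% / 1.4750 = 9.28%

9.28%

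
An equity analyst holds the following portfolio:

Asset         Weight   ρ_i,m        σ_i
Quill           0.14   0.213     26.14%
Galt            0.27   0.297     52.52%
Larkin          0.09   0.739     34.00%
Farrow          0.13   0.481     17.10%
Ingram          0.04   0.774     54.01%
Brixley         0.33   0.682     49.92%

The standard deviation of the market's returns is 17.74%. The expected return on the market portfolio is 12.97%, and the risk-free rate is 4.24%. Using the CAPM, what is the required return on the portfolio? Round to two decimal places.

β_Quill = 0.213 × 26.14% / 17.74% = 0.3139
β_Galt = 0.297 × 52.52% / 17.74% = 0.8793
β_Larkin = 0.739 × 34.00% / 17.74% = 1.4163
β_Farrow = 0.481 × 17.10% / 17.74% = 0.4636
β_Ingram = 0.774 × 54.01% / 17.74% = 2.3565
β_Brixley = 0.682 × 49.92% / 17.74% = 1.9191
β_P = Σ w_i β_i = 0.14×0.3139 + 0.27×0.8793 + 0.09×1.4163 + 0.13×0.4636 + 0.04×2.3565 + 0.33×1.9191 = 1.1967
MRP = 12.97% − 4.24% = 8.73%
E(R_P) = R_f + β_P × MRP = 4.24% + 1.1967 × 8.73% = 14.69%

14.69%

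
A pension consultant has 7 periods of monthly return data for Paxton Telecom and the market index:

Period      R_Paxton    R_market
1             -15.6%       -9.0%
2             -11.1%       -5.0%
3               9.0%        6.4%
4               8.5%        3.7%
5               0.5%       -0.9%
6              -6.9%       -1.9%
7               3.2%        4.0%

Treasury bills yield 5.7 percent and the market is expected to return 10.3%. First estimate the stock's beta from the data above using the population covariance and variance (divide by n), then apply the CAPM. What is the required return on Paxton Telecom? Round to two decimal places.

13.51%

Mean R_i = (-15.6 − 11.1 + 9.0 + 8.5 + 0.5 − 6.9 + 3.2) / 7 = -1.7714%
Mean R_m = (-9.0 − 5.0 + 6.4 + 3.7 − 0.9 − 1.9 + 4.0) / 7 = -0.3857%
Σ(R_i − R̄_i)(R_m − R̄_m) = 305.6271  ⇒  Cov = 305.6271 / 7 = 43.6610
Σ(R_m − R̄_m)² = 180.0286  ⇒  Var(R_m) = 180.0286 / 7 = 25.7184
β = Cov / Var(R_m) = 43.6610 / 25.7184 = 1.6977
MRP = 10.3% − 5.7% = 4.60%
E(R) = R_f + β × MRP = 5.7% + 1.6977 × 4.6% = 13.51%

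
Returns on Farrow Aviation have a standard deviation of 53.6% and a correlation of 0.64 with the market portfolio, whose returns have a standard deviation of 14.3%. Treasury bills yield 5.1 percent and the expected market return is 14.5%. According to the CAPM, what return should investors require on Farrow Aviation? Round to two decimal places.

27.65%

β = ρ × σ_i / σ_m = 0.64 × 53.6% / 14.3% = 2.3989
MRP = 14.5% − 5.1% = 9.40%
E(R) = 5.1% + 2.3989 × 9.4% = 27.65%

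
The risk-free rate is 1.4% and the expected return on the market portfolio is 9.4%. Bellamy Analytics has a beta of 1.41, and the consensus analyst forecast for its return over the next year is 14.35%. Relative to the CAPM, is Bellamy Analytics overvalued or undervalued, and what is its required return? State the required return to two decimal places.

MRP = 9.4% − 1.4% = 8.00%
Required return = R_f + β·MRP = 1.4% + 1.41 × 8.0% = 12.68%
Forecast 14.35% > required 12.68% → the stock plots above the SML → undervalued.

Undervalued; required return 12.68%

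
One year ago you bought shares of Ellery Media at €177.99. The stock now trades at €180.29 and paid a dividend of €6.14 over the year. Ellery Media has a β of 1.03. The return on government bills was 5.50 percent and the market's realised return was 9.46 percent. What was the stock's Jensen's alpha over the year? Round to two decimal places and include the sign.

-4.84%

Realised HPR = (P1 + D1 − P0) / P0 = (180.29 + 6.14 − 177.99) / 177.99 = 8.44 / 177.99 = 4.7418%
MRP = 9.46% − 5.50% = 3.96%
CAPM required = R_f + β·MRP = 5.50% + 1.03 × 3.96% = 9.5788%
α = realised − required = 4.7418% − 9.5788% = -4.84%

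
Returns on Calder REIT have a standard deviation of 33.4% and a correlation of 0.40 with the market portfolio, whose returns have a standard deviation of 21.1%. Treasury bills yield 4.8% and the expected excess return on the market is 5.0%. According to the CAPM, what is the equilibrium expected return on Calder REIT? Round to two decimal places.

7.97%

β = ρ × σ_i / σ_m = 0.40 × 33.4% / 21.1% = 0.6332
E(R) = 4.8% + 0.6332 × 5.0% = 7.97%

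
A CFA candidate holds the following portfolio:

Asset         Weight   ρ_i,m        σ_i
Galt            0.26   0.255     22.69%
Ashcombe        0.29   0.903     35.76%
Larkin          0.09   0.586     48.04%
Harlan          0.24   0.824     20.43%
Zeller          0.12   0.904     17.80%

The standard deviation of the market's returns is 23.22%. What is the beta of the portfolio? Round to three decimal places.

β_Galt = 0.255 × 22.69% / 23.22% = 0.2492
β_Ashcombe = 0.903 × 35.76% / 23.22% = 1.3907
β_Larkin = 0.586 × 48.04% / 23.22% = 1.2124
β_Harlan = 0.824 × 20.43% / 23.22% = 0.7250
β_Zeller = 0.904 × 17.80% / 23.22% = 0.6930
β_P = Σ w_i β_i = 0.26×0.2492 + 0.29×1.3907 + 0.09×1.2124 + 0.24×0.7250 + 0.12×0.6930 = 0.8344

0.834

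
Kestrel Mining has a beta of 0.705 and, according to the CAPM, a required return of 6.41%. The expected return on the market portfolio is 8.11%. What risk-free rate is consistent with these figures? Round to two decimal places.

2.35%

E(R) = R_f + β(E(R_m) − R_f) = R_f(1 − β) + β·E(R_m)
6.41% = R_f × (1 − 0.705) + 0.705 × 8.11%
6.41% = R_f × 0.295 + 5.71755%
R_f = (6.41% − 5.71755%) / 0.295 = 2.35%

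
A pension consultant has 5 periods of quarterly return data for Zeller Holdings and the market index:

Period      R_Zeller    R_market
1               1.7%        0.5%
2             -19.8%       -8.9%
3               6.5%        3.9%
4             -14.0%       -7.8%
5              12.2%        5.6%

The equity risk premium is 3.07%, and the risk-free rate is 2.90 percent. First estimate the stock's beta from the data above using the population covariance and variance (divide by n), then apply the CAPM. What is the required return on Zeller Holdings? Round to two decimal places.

9.15%

Mean R_i = (1.7 − 19.8 + 6.5 − 14.0 + 12.2) / 5 = -2.6800%
Mean R_m = (0.5 − 8.9 + 3.9 − 7.8 + 5.6) / 5 = -1.3400%
Σ(R_i − R̄_i)(R_m − R̄_m) = 361.9840  ⇒  Cov = 361.9840 / 5 = 72.3968
Σ(R_m − R̄_m)² = 177.8920  ⇒  Var(R_m) = 177.8920 / 5 = 35.5784
β = Cov / Var(R_m) = 72.3968 / 35.5784 = 2.0349
E(R) = R_f + β × MRP = 2.90% + 2.0349 × 3.07% = 9.15%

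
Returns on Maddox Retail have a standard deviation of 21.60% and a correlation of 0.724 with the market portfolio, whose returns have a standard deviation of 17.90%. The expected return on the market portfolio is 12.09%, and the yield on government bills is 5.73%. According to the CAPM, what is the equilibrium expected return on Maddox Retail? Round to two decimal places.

β = ρ × σ_i / σ_m = 0.724 × 21.60% / 17.90% = 0.8737
MRP = 12.09% − 5.73% = 6.36%
E(R) = 5.73% + 0.8737 × 6.36% = 11.29%

11.29%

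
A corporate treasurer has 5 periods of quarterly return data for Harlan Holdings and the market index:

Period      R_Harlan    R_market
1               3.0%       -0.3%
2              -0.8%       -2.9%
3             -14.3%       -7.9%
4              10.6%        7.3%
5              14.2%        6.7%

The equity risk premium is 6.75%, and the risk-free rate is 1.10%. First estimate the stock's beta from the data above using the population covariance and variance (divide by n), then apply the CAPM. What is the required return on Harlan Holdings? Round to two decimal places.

12.37%

Mean R_i = (3.0 − 0.8 − 14.3 + 10.6 + 14.2) / 5 = 2.5400%
Mean R_m = (-0.3 − 2.9 − 7.9 + 7.3 + 6.7) / 5 = 0.5800%
Σ(R_i − R̄_i)(R_m − R̄_m) = 279.5440  ⇒  Cov = 279.5440 / 5 = 55.9088
Σ(R_m − R̄_m)² = 167.4080  ⇒  Var(R_m) = 167.4080 / 5 = 33.4816
β = Cov / Var(R_m) = 55.9088 / 33.4816 = 1.6698
E(R) = R_f + β × MRP = 1.10% + 1.6698 × 6.75% = 12.37%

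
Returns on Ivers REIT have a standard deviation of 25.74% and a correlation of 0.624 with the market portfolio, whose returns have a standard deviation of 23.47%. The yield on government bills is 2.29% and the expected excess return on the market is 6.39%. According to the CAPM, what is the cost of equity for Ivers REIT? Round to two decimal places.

6.66%

β = ρ × σ_i / σ_m = 0.624 × 25.74% / 23.47% = 0.6844
E(R) = 2.29% + 0.6844 × 6.39% = 6.66%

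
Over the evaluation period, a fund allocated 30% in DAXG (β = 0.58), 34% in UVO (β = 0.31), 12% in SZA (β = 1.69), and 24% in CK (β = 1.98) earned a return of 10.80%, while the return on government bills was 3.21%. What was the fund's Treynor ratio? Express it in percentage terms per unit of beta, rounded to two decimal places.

7.93%

β_P = 0.30×0.58 + 0.34×0.31 + 0.12×1.69 + 0.24×1.98 = 0.9574
Treynor = (R_P − R_f) / β_P = (10.80% − 3.21%) / 0.9574 = 7.59% / 0.9574 = 7.93%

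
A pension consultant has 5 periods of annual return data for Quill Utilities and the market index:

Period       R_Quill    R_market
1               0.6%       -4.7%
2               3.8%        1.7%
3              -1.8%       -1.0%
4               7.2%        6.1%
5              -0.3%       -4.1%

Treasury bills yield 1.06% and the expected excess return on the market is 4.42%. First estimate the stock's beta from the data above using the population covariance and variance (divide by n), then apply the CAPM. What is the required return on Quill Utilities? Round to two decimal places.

4.10%

Mean R_i = (0.6 + 3.8 − 1.8 + 7.2 − 0.3) / 5 = 1.9000%
Mean R_m = (-4.7 + 1.7 − 1.0 + 6.1 − 4.1) / 5 = -0.4000%
Σ(R_i − R̄_i)(R_m − R̄_m) = 54.3900  ⇒  Cov = 54.3900 / 5 = 10.8780
Σ(R_m − R̄_m)² = 79.2000  ⇒  Var(R_m) = 79.2000 / 5 = 15.8400
β = Cov / Var(R_m) = 10.8780 / 15.8400 = 0.6867
E(R) = R_f + β × MRP = 1.06% + 0.6867 × 4.42% = 4.10%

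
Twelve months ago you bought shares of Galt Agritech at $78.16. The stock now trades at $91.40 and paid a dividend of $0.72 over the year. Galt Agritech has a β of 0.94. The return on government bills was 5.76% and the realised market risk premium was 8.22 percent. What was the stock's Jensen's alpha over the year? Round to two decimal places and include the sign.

+4.37%

Realised HPR = (P1 + D1 − P0) / P0 = (91.40 + 0.72 − 78.16) / 78.16 = 13.96 / 78.16 = 17.8608%
CAPM required = R_f + β·MRP = 5.76% + 0.94 × 8.22% = 13.4868%
α = realised − required = 17.8608% − 13.4868% = +4.37%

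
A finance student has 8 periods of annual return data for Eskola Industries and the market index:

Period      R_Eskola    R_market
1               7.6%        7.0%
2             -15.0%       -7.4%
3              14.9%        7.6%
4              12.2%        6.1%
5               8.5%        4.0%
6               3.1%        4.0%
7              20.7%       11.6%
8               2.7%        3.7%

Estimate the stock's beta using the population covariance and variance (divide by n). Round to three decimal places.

1.882

Mean R_i = (7.6 − 15.0 + 14.9 + 12.2 + 8.5 + 3.1 + 20.7 + 2.7) / 8 = 6.8375%
Mean R_m = (7.0 − 7.4 + 7.6 + 6.1 + 4.0 + 4.0 + 11.6 + 3.7) / 8 = 4.5750%
Σ(R_i − R̄_i)(R_m − R̄_m) = 398.1175  ⇒  Cov = 398.1175 / 8 = 49.7647
Σ(R_m − R̄_m)² = 211.5350  ⇒  Var(R_m) = 211.5350 / 8 = 26.4419
β = Cov / Var(R_m) = 49.7647 / 26.4419 = 1.8820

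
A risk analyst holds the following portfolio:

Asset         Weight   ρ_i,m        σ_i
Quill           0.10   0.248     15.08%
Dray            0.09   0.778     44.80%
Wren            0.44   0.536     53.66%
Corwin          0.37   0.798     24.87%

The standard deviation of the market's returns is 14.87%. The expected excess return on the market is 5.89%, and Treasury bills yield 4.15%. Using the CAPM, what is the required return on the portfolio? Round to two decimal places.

β_Quill = 0.248 × 15.08% / 14.87% = 0.2515
β_Dray = 0.778 × 44.80% / 14.87% = 2.3439
β_Wren = 0.536 × 53.66% / 14.87% = 1.9342
β_Corwin = 0.798 × 24.87% / 14.87% = 1.3347
β_P = Σ w_i β_i = 0.10×0.2515 + 0.09×2.3439 + 0.44×1.9342 + 0.37×1.3347 = 1.5810
E(R_P) = R_f + β_P × MRP = 4.15% + 1.5810 × 5.89% = 13.46%

13.46%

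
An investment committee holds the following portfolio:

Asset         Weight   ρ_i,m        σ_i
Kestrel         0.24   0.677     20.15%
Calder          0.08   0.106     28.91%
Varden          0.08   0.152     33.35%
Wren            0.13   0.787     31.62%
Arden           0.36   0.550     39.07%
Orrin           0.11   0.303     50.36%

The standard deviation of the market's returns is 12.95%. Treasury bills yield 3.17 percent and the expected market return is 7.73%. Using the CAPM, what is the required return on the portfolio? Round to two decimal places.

9.01%

β_Kestrel = 0.677 × 20.15% / 12.95% = 1.0534
β_Calder = 0.106 × 28.91% / 12.95% = 0.2366
β_Varden = 0.152 × 33.35% / 12.95% = 0.3914
β_Wren = 0.787 × 31.62% / 12.95% = 1.9216
β_Arden = 0.550 × 39.07% / 12.95% = 1.6593
β_Orrin = 0.303 × 50.36% / 12.95% = 1.1783
β_P = Σ w_i β_i = 0.24×1.0534 + 0.08×0.2366 + 0.08×0.3914 + 0.13×1.9216 + 0.36×1.6593 + 0.11×1.1783 = 1.2798
MRP = 7.73% − 3.17% = 4.56%
E(R_P) = R_f + β_P × MRP = 3.17% + 1.2798 × 4.56% = 9.01%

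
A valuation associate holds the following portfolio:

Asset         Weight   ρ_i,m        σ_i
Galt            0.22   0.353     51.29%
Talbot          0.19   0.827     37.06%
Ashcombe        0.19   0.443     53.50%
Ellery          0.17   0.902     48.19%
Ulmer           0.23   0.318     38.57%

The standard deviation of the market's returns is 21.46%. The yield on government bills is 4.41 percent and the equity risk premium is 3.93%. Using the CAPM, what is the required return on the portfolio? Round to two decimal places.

8.90%

β_Galt = 0.353 × 51.29% / 21.46% = 0.8437
β_Talbot = 0.827 × 37.06% / 21.46% = 1.4282
β_Ashcombe = 0.443 × 53.50% / 21.46% = 1.1044
β_Ellery = 0.902 × 48.19% / 21.46% = 2.0255
β_Ulmer = 0.318 × 38.57% / 21.46% = 0.5715
β_P = Σ w_i β_i = 0.22×0.8437 + 0.19×1.4282 + 0.19×1.1044 + 0.17×2.0255 + 0.23×0.5715 = 1.1426
E(R_P) = R_f + β_P × MRP = 4.41% + 1.1426 × 3.93% = 8.90%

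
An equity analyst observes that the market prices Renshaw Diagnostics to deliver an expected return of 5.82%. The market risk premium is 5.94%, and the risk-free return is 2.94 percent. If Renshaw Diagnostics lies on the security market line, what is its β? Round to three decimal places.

β = (E(R) − R_f) / MRP = (5.82% − 2.94%) / 5.94% = 2.88% / 5.94% = 0.485

0.485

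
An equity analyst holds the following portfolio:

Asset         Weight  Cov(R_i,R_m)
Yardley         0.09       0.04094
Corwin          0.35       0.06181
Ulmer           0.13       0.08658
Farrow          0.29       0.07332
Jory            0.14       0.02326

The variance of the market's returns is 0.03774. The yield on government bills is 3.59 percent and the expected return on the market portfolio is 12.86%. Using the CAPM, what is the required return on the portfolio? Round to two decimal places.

β_Yardley = 0.04094 / 0.03774 = 1.0848
β_Corwin = 0.06181 / 0.03774 = 1.6378
β_Ulmer = 0.08658 / 0.03774 = 2.2941
β_Farrow = 0.07332 / 0.03774 = 1.9428
β_Jory = 0.02326 / 0.03774 = 0.6163
β_P = Σ w_i β_i = 0.09×1.0848 + 0.35×1.6378 + 0.13×2.2941 + 0.29×1.9428 + 0.14×0.6163 = 1.6188
MRP = 12.86% − 3.59% = 9.27%
E(R_P) = R_f + β_P × MRP = 3.59% + 1.6188 × 9.27% = 18.60%

18.60%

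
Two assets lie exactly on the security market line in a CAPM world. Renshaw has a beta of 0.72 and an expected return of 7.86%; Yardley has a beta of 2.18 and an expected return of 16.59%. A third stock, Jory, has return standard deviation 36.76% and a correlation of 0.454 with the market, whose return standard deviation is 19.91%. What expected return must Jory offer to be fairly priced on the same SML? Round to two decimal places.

MRP = (16.59% − 7.86%) / (2.18 − 0.72) = 5.9795%
R_f = 7.86% − 0.72 × 5.9795% = 3.5548%
β_Jory = ρ·σ_i/σ_m = 0.454 × 36.76 / 19.91 = 0.8382
E(R_Jory) = R_f + β × MRP = 3.5548% + 0.8382 × 5.9795% = 8.57%

8.57%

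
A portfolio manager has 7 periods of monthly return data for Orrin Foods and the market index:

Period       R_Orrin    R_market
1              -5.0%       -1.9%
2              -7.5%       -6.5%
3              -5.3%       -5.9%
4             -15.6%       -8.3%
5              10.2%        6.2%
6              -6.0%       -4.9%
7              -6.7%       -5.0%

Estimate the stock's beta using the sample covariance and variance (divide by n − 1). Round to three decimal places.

1.521

Mean R_i = (-5.0 − 7.5 − 5.3 − 15.6 + 10.2 − 6.0 − 6.7) / 7 = -5.1286%
Mean R_m = (-1.9 − 6.5 − 5.9 − 8.3 + 6.2 − 4.9 − 5.0) / 7 = -3.7571%
Σ(R_i − R̄_i)(R_m − R̄_m) = 210.2586  ⇒  Cov = 210.2586 / 6 = 35.0431
Σ(R_m − R̄_m)² = 138.1971  ⇒  Var(R_m) = 138.1971 / 6 = 23.0329
β = Cov / Var(R_m) = 35.0431 / 23.0329 = 1.5214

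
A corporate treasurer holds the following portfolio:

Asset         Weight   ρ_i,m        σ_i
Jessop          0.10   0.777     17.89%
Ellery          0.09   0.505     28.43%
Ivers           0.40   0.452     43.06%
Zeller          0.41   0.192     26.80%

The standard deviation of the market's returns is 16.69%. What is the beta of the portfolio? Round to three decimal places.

β_Jessop = 0.777 × 17.89% / 16.69% = 0.8329
β_Ellery = 0.505 × 28.43% / 16.69% = 0.8602
β_Ivers = 0.452 × 43.06% / 16.69% = 1.1662
β_Zeller = 0.192 × 26.80% / 16.69% = 0.3083
β_P = Σ w_i β_i = 0.10×0.8329 + 0.09×0.8602 + 0.40×1.1662 + 0.41×0.3083 = 0.7536

0.754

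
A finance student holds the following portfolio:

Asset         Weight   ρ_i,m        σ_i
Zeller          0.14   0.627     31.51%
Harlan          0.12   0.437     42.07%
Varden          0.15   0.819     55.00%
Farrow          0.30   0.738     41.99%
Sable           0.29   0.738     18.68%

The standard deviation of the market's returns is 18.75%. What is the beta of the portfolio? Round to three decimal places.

1.335

β_Zeller = 0.627 × 31.51% / 18.75% = 1.0537
β_Harlan = 0.437 × 42.07% / 18.75% = 0.9805
β_Varden = 0.819 × 55.00% / 18.75% = 2.4024
β_Farrow = 0.738 × 41.99% / 18.75% = 1.6527
β_Sable = 0.738 × 18.68% / 18.75% = 0.7352
β_P = Σ w_i β_i = 0.14×1.0537 + 0.12×0.9805 + 0.15×2.4024 + 0.30×1.6527 + 0.29×0.7352 = 1.3346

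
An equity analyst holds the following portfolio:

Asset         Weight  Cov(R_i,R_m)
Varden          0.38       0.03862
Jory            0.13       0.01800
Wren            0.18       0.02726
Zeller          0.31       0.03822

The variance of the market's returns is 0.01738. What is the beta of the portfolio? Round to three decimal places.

1.943

β_Varden = 0.03862 / 0.01738 = 2.2221
β_Jory = 0.01800 / 0.01738 = 1.0357
β_Wren = 0.02726 / 0.01738 = 1.5685
β_Zeller = 0.03822 / 0.01738 = 2.1991
β_P = Σ w_i β_i = 0.38×2.2221 + 0.13×1.0357 + 0.18×1.5685 + 0.31×2.1991 = 1.9431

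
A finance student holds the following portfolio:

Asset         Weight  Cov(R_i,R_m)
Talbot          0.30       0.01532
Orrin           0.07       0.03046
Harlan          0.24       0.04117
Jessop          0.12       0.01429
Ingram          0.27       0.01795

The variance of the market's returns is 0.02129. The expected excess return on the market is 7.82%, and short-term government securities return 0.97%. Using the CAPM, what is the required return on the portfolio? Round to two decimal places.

9.48%

β_Talbot = 0.01532 / 0.02129 = 0.7196
β_Orrin = 0.03046 / 0.02129 = 1.4307
β_Harlan = 0.04117 / 0.02129 = 1.9338
β_Jessop = 0.01429 / 0.02129 = 0.6712
β_Ingram = 0.01795 / 0.02129 = 0.8431
β_P = Σ w_i β_i = 0.30×0.7196 + 0.07×1.4307 + 0.24×1.9338 + 0.12×0.6712 + 0.27×0.8431 = 1.0883
E(R_P) = R_f + β_P × MRP = 0.97% + 1.0883 × 7.82% = 9.48%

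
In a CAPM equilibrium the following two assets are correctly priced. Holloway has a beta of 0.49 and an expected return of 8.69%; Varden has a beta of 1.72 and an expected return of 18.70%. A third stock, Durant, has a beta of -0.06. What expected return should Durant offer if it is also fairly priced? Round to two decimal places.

4.21%

MRP (SML slope) = (18.70% − 8.69%) / (1.72 − 0.49) = 10.01% / 1.23 = 8.1382%
R_f (intercept) = 8.69% − 0.49 × 8.1382% = 4.7023%
E(R_Durant) = R_f + β × MRP = 4.7023% + -0.06 × 8.1382% = 4.21%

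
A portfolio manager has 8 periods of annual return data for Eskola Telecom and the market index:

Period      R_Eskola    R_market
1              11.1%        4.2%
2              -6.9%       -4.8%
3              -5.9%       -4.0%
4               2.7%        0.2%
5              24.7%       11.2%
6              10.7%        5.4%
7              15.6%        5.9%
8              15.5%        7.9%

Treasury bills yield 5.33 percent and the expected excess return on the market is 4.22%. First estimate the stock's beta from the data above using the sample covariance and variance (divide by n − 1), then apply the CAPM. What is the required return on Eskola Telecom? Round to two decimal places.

13.49%

Mean R_i = (11.1 − 6.9 − 5.9 + 2.7 + 24.7 + 10.7 + 15.6 + 15.5) / 8 = 8.4375%
Mean R_m = (4.2 − 4.8 − 4.0 + 0.2 + 11.2 + 5.4 + 5.9 + 7.9) / 8 = 3.2500%
Σ(R_i − R̄_i)(R_m − R̄_m) = 433.4150  ⇒  Cov = 433.4150 / 7 = 61.9164
Σ(R_m − R̄_m)² = 224.0400  ⇒  Var(R_m) = 224.0400 / 7 = 32.0057
β = Cov / Var(R_m) = 61.9164 / 32.0057 = 1.9345
E(R) = R_f + β × MRP = 5.33% + 1.9345 × 4.22% = 13.49%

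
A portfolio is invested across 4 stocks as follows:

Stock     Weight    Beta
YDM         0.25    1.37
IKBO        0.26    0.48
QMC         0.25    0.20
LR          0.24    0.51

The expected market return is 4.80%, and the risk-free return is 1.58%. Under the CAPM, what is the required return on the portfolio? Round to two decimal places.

3.64%

β_P = Σ w_i β_i = 0.25×1.37 + 0.26×0.48 + 0.25×0.20 + 0.24×0.51 = 0.6397
MRP = 4.80% − 1.58% = 3.22%
E(R_P) = R_f + β_P × MRP = 1.58% + 0.6397 × 3.22% = 3.64%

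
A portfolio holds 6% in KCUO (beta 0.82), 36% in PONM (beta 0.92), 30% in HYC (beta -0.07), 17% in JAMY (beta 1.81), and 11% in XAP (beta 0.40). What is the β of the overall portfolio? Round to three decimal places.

β_P = Σ w_i β_i = 0.06×0.82 + 0.36×0.92 + 0.30×-0.07 + 0.17×1.81 + 0.11×0.40 = 0.7111

0.711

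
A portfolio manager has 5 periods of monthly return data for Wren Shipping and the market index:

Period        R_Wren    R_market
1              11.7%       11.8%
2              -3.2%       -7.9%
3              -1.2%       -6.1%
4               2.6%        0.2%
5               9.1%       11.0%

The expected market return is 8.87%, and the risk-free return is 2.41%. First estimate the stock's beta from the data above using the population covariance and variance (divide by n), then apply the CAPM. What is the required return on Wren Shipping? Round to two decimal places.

6.87%

Mean R_i = (11.7 − 3.2 − 1.2 + 2.6 + 9.1) / 5 = 3.8000%
Mean R_m = (11.8 − 7.9 − 6.1 + 0.2 + 11.0) / 5 = 1.8000%
Σ(R_i − R̄_i)(R_m − R̄_m) = 237.0800  ⇒  Cov = 237.0800 / 5 = 47.4160
Σ(R_m − R̄_m)² = 343.7000  ⇒  Var(R_m) = 343.7000 / 5 = 68.7400
β = Cov / Var(R_m) = 47.4160 / 68.7400 = 0.6898
MRP = 8.87% − 2.41% = 6.46%
E(R) = R_f + β × MRP = 2.41% + 0.6898 × 6.46% = 6.87%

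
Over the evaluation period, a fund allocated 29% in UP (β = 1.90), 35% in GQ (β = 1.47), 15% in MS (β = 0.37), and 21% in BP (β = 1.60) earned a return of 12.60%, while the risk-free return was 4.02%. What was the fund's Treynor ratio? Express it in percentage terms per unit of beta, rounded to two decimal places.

5.89%

β_P = 0.29×1.90 + 0.35×1.47 + 0.15×0.37 + 0.21×1.60 = 1.4570
Treynor = (R_P − R_f) / β_P = (12.60% − 4.02%) / 1.4570 = 8.58% / 1.4570 = 5.89%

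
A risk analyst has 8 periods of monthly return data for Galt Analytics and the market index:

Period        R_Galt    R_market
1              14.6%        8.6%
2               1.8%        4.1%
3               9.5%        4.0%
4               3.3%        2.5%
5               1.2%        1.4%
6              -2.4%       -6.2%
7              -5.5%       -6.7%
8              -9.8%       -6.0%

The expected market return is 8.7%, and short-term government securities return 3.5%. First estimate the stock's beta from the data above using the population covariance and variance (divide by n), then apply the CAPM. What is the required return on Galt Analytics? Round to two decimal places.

9.92%

Mean R_i = (14.6 + 1.8 + 9.5 + 3.3 + 1.2 − 2.4 − 5.5 − 9.8) / 8 = 1.5875%
Mean R_m = (8.6 + 4.1 + 4.0 + 2.5 + 1.4 − 6.2 − 6.7 − 6.0) / 8 = 0.2125%
Σ(R_i − R̄_i)(R_m − R̄_m) = 288.7013  ⇒  Cov = 288.7013 / 8 = 36.0877
Σ(R_m − R̄_m)² = 233.9488  ⇒  Var(R_m) = 233.9488 / 8 = 29.2436
β = Cov / Var(R_m) = 36.0877 / 29.2436 = 1.2340
MRP = 8.7% − 3.5% = 5.20%
E(R) = R_f + β × MRP = 3.5% + 1.2340 × 5.2% = 9.92%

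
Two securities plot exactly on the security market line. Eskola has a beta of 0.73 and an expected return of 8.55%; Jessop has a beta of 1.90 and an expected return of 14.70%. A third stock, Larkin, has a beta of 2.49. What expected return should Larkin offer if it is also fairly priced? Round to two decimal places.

MRP (SML slope) = (14.70% − 8.55%) / (1.90 − 0.73) = 6.15% / 1.17 = 5.2564%
R_f (intercept) = 8.55% − 0.73 × 5.2564% = 4.7128%
E(R_Larkin) = R_f + β × MRP = 4.7128% + 2.49 × 5.2564% = 17.80%

17.80%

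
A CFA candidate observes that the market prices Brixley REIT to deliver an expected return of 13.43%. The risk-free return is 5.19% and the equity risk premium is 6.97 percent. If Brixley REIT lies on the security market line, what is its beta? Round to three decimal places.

1.182

β = (E(R) − R_f) / MRP = (13.43% − 5.19%) / 6.97% = 8.24% / 6.97% = 1.182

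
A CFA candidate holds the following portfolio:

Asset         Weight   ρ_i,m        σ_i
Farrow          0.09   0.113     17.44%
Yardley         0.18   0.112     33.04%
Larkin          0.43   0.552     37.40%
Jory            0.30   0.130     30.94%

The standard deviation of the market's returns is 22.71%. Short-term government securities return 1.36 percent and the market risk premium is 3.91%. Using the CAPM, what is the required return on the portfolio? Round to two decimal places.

β_Farrow = 0.113 × 17.44% / 22.71% = 0.0868
β_Yardley = 0.112 × 33.04% / 22.71% = 0.1629
β_Larkin = 0.552 × 37.40% / 22.71% = 0.9091
β_Jory = 0.130 × 30.94% / 22.71% = 0.1771
β_P = Σ w_i β_i = 0.09×0.0868 + 0.18×0.1629 + 0.43×0.9091 + 0.30×0.1771 = 0.4812
E(R_P) = R_f + β_P × MRP = 1.36% + 0.4812 × 3.91% = 3.24%

3.24%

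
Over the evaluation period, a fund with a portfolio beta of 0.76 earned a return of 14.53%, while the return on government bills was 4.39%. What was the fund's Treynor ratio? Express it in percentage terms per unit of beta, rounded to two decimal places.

13.34%

Treynor = (R_P − R_f) / β_P = (14.53% − 4.39%) / 0.7600 = 10.14% / 0.7600 = 13.34%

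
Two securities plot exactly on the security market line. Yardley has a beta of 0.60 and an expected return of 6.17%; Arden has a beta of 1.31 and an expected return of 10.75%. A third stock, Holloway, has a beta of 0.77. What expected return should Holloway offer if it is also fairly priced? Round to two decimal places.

MRP (SML slope) = (10.75% − 6.17%) / (1.31 − 0.60) = 4.58% / 0.71 = 6.4507%
R_f (intercept) = 6.17% − 0.60 × 6.4507% = 2.2996%
E(R_Holloway) = R_f + β × MRP = 2.2996% + 0.77 × 6.4507% = 7.27%

7.27%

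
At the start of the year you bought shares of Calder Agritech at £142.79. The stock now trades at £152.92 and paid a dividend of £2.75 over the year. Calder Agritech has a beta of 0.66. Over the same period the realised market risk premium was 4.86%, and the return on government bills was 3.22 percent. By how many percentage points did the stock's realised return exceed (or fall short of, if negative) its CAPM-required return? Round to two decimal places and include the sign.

+2.59%

Realised HPR = (P1 + D1 − P0) / P0 = (152.92 + 2.75 − 142.79) / 142.79 = 12.88 / 142.79 = 9.0202%
CAPM required = R_f + β·MRP = 3.22% + 0.66 × 4.86% = 6.4276%
α = realised − required = 9.0202% − 6.4276% = +2.59%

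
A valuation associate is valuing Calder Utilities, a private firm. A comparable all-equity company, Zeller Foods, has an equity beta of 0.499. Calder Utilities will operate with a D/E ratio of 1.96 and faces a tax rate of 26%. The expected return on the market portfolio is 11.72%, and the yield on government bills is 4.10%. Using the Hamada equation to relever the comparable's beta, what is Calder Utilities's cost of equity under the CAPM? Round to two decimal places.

13.42%

β_L = β_U × [1 + (1 − t)(D/E)] = 0.499 × [1 + (1 − 0.26) × 1.96]
    = 0.499 × [1 + 0.74 × 1.96] = 0.499 × 2.4504 = 1.2227
MRP = 11.72% − 4.10% = 7.62%
E(R) = R_f + β_L × MRP = 4.10% + 1.2227 × 7.62% = 13.42%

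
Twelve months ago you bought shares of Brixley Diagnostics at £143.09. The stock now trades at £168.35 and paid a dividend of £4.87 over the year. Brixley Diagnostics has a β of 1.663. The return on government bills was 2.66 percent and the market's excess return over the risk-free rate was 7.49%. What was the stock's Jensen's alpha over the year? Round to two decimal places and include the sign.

+5.94%

Realised HPR = (P1 + D1 − P0) / P0 = (168.35 + 4.87 − 143.09) / 143.09 = 30.13 / 143.09 = 21.0567%
CAPM required = R_f + β·MRP = 2.66% + 1.663 × 7.49% = 15.11587%
α = realised − required = 21.0567% − 15.11587% = +5.94%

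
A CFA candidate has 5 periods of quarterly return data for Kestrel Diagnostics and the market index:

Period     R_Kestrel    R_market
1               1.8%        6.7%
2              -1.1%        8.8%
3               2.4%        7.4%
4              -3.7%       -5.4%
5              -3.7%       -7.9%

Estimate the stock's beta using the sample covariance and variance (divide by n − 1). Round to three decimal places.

Mean R_i = (1.8 − 1.1 + 2.4 − 3.7 − 3.7) / 5 = -0.8600%
Mean R_m = (6.7 + 8.8 + 7.4 − 5.4 − 7.9) / 5 = 1.9200%
Σ(R_i − R̄_i)(R_m − R̄_m) = 77.6060  ⇒  Cov = 77.6060 / 4 = 19.4015
Σ(R_m − R̄_m)² = 250.2280  ⇒  Var(R_m) = 250.2280 / 4 = 62.5570
β = Cov / Var(R_m) = 19.4015 / 62.5570 = 0.3101

0.310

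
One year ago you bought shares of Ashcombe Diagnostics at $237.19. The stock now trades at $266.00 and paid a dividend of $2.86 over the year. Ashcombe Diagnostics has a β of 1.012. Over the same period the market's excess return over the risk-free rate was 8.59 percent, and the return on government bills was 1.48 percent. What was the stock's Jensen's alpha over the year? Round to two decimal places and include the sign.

+3.18%

Realised HPR = (P1 + D1 − P0) / P0 = (266.00 + 2.86 − 237.19) / 237.19 = 31.67 / 237.19 = 13.3522%
CAPM required = R_f + β·MRP = 1.48% + 1.012 × 8.59% = 10.17308%
α = realised − required = 13.3522% − 10.17308% = +3.18%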